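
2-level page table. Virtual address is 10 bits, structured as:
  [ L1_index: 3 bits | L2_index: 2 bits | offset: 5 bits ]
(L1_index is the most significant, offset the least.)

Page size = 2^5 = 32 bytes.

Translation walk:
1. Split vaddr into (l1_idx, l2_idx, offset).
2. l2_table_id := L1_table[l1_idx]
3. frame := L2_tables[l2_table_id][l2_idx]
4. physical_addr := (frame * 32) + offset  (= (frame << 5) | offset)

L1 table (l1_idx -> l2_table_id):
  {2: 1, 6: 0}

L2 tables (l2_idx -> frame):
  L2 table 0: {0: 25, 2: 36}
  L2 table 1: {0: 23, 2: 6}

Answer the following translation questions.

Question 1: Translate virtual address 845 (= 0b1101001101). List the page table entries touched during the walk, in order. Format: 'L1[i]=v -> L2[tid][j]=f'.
Answer: L1[6]=0 -> L2[0][2]=36

Derivation:
vaddr = 845 = 0b1101001101
Split: l1_idx=6, l2_idx=2, offset=13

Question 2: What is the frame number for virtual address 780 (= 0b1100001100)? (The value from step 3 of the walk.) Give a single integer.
vaddr = 780: l1_idx=6, l2_idx=0
L1[6] = 0; L2[0][0] = 25

Answer: 25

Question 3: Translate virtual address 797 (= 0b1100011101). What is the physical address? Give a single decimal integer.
Answer: 829

Derivation:
vaddr = 797 = 0b1100011101
Split: l1_idx=6, l2_idx=0, offset=29
L1[6] = 0
L2[0][0] = 25
paddr = 25 * 32 + 29 = 829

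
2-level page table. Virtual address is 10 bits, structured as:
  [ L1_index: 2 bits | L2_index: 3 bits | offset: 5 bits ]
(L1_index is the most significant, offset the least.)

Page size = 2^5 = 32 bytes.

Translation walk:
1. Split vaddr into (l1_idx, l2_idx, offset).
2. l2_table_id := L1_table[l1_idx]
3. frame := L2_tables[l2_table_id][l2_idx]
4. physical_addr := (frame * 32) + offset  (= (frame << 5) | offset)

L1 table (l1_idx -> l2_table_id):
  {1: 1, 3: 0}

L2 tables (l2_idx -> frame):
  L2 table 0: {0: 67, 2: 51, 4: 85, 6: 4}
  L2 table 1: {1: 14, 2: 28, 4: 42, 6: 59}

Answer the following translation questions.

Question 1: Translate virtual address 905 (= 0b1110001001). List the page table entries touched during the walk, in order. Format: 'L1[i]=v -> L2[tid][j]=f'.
Answer: L1[3]=0 -> L2[0][4]=85

Derivation:
vaddr = 905 = 0b1110001001
Split: l1_idx=3, l2_idx=4, offset=9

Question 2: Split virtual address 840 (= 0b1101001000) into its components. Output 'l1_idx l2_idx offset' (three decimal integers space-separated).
Answer: 3 2 8

Derivation:
vaddr = 840 = 0b1101001000
  top 2 bits -> l1_idx = 3
  next 3 bits -> l2_idx = 2
  bottom 5 bits -> offset = 8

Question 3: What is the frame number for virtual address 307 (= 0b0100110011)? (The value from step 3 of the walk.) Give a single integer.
vaddr = 307: l1_idx=1, l2_idx=1
L1[1] = 1; L2[1][1] = 14

Answer: 14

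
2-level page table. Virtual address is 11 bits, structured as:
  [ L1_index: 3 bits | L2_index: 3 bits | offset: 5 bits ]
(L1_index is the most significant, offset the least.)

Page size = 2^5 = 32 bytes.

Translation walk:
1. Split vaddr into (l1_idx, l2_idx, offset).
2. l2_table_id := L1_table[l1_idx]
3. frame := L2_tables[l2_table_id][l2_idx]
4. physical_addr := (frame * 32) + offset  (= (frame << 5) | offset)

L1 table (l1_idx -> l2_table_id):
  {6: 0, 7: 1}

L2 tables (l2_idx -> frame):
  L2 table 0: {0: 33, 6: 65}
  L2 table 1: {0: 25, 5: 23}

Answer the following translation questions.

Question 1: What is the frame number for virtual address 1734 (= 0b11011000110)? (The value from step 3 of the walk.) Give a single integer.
vaddr = 1734: l1_idx=6, l2_idx=6
L1[6] = 0; L2[0][6] = 65

Answer: 65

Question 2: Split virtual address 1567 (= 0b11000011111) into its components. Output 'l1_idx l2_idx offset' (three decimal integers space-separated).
Answer: 6 0 31

Derivation:
vaddr = 1567 = 0b11000011111
  top 3 bits -> l1_idx = 6
  next 3 bits -> l2_idx = 0
  bottom 5 bits -> offset = 31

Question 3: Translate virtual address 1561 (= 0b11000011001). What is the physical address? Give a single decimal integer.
vaddr = 1561 = 0b11000011001
Split: l1_idx=6, l2_idx=0, offset=25
L1[6] = 0
L2[0][0] = 33
paddr = 33 * 32 + 25 = 1081

Answer: 1081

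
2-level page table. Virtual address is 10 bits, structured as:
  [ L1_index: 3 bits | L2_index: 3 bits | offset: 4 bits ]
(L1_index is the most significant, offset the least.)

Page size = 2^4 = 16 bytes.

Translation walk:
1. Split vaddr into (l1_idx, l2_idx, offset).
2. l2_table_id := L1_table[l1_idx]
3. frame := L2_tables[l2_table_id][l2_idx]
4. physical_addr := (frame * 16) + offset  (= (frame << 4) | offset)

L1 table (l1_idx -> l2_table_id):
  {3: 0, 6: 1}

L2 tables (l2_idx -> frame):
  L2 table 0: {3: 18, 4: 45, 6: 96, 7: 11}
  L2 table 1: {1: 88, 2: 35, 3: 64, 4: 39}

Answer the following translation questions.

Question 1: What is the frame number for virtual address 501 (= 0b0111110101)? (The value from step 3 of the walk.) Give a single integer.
vaddr = 501: l1_idx=3, l2_idx=7
L1[3] = 0; L2[0][7] = 11

Answer: 11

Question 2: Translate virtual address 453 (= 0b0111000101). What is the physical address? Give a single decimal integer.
vaddr = 453 = 0b0111000101
Split: l1_idx=3, l2_idx=4, offset=5
L1[3] = 0
L2[0][4] = 45
paddr = 45 * 16 + 5 = 725

Answer: 725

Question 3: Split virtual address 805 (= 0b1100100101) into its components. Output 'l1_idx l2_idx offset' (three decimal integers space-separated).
vaddr = 805 = 0b1100100101
  top 3 bits -> l1_idx = 6
  next 3 bits -> l2_idx = 2
  bottom 4 bits -> offset = 5

Answer: 6 2 5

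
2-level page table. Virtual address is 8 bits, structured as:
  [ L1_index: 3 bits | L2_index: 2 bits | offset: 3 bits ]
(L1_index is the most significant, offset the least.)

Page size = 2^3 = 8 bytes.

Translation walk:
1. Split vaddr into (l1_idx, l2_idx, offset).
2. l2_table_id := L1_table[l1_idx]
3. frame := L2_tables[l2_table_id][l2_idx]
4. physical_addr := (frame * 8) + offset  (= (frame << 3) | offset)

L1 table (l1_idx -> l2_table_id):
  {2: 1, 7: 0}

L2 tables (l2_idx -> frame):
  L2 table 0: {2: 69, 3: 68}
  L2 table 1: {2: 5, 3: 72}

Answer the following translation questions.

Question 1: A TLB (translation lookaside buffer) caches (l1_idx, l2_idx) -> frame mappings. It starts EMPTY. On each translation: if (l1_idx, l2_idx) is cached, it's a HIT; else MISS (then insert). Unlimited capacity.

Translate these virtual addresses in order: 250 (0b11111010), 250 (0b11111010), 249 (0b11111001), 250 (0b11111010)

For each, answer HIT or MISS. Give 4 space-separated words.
Answer: MISS HIT HIT HIT

Derivation:
vaddr=250: (7,3) not in TLB -> MISS, insert
vaddr=250: (7,3) in TLB -> HIT
vaddr=249: (7,3) in TLB -> HIT
vaddr=250: (7,3) in TLB -> HIT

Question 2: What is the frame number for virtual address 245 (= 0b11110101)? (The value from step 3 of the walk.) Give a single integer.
vaddr = 245: l1_idx=7, l2_idx=2
L1[7] = 0; L2[0][2] = 69

Answer: 69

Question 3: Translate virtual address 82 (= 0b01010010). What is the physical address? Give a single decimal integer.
Answer: 42

Derivation:
vaddr = 82 = 0b01010010
Split: l1_idx=2, l2_idx=2, offset=2
L1[2] = 1
L2[1][2] = 5
paddr = 5 * 8 + 2 = 42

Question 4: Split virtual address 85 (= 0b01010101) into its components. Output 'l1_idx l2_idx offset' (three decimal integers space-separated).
vaddr = 85 = 0b01010101
  top 3 bits -> l1_idx = 2
  next 2 bits -> l2_idx = 2
  bottom 3 bits -> offset = 5

Answer: 2 2 5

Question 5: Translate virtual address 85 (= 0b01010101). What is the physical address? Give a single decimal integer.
vaddr = 85 = 0b01010101
Split: l1_idx=2, l2_idx=2, offset=5
L1[2] = 1
L2[1][2] = 5
paddr = 5 * 8 + 5 = 45

Answer: 45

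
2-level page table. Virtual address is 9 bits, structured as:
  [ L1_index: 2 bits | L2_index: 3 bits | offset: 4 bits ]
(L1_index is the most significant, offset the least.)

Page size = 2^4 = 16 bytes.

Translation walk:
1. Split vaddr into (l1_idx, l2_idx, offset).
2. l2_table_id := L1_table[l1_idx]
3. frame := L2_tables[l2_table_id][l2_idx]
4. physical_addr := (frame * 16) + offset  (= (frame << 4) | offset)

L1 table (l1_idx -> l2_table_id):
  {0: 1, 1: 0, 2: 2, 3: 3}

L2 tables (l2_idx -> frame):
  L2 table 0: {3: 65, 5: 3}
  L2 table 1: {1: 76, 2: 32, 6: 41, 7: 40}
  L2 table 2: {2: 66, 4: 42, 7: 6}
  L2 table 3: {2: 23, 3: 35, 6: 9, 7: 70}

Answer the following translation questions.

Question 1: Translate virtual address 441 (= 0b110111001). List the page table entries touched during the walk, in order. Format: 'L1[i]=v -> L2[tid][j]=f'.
Answer: L1[3]=3 -> L2[3][3]=35

Derivation:
vaddr = 441 = 0b110111001
Split: l1_idx=3, l2_idx=3, offset=9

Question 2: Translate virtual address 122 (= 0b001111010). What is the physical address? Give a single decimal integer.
Answer: 650

Derivation:
vaddr = 122 = 0b001111010
Split: l1_idx=0, l2_idx=7, offset=10
L1[0] = 1
L2[1][7] = 40
paddr = 40 * 16 + 10 = 650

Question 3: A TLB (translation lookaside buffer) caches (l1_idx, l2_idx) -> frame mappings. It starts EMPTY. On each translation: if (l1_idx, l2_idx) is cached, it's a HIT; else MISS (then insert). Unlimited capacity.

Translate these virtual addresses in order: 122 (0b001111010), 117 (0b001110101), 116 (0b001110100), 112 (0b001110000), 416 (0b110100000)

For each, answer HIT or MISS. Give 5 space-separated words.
vaddr=122: (0,7) not in TLB -> MISS, insert
vaddr=117: (0,7) in TLB -> HIT
vaddr=116: (0,7) in TLB -> HIT
vaddr=112: (0,7) in TLB -> HIT
vaddr=416: (3,2) not in TLB -> MISS, insert

Answer: MISS HIT HIT HIT MISS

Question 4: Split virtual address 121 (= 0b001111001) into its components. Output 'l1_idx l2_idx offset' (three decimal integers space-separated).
Answer: 0 7 9

Derivation:
vaddr = 121 = 0b001111001
  top 2 bits -> l1_idx = 0
  next 3 bits -> l2_idx = 7
  bottom 4 bits -> offset = 9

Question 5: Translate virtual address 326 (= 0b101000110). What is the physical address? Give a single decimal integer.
vaddr = 326 = 0b101000110
Split: l1_idx=2, l2_idx=4, offset=6
L1[2] = 2
L2[2][4] = 42
paddr = 42 * 16 + 6 = 678

Answer: 678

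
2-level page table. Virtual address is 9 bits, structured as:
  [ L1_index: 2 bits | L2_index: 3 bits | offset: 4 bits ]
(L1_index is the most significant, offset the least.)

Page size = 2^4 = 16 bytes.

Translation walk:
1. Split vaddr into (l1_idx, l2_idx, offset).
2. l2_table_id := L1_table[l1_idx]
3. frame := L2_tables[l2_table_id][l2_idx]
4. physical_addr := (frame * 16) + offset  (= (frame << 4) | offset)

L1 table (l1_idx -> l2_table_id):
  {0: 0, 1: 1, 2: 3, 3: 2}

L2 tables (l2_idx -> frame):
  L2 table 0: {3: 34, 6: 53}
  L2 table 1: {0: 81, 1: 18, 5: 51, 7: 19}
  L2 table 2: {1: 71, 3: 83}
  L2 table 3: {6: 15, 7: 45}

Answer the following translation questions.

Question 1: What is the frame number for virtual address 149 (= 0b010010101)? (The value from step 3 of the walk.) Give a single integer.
Answer: 18

Derivation:
vaddr = 149: l1_idx=1, l2_idx=1
L1[1] = 1; L2[1][1] = 18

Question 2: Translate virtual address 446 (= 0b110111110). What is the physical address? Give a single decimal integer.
Answer: 1342

Derivation:
vaddr = 446 = 0b110111110
Split: l1_idx=3, l2_idx=3, offset=14
L1[3] = 2
L2[2][3] = 83
paddr = 83 * 16 + 14 = 1342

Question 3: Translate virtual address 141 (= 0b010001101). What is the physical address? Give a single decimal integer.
vaddr = 141 = 0b010001101
Split: l1_idx=1, l2_idx=0, offset=13
L1[1] = 1
L2[1][0] = 81
paddr = 81 * 16 + 13 = 1309

Answer: 1309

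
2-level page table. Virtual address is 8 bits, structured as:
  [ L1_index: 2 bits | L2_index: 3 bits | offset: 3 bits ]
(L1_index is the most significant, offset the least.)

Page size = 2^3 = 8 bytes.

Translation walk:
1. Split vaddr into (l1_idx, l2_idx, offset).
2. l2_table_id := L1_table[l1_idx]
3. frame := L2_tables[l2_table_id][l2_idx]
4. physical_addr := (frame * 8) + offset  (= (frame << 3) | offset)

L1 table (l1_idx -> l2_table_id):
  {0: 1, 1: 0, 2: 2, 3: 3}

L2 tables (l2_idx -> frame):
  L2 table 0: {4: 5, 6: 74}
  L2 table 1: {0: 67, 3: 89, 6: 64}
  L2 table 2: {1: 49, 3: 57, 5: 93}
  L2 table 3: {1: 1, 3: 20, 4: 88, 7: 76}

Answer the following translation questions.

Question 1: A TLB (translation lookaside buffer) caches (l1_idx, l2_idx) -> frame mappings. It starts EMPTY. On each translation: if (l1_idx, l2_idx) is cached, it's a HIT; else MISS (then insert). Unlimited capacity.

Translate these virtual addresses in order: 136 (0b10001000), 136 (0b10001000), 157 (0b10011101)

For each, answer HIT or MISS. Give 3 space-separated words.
vaddr=136: (2,1) not in TLB -> MISS, insert
vaddr=136: (2,1) in TLB -> HIT
vaddr=157: (2,3) not in TLB -> MISS, insert

Answer: MISS HIT MISS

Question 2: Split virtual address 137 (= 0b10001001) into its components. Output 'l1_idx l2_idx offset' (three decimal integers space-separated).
vaddr = 137 = 0b10001001
  top 2 bits -> l1_idx = 2
  next 3 bits -> l2_idx = 1
  bottom 3 bits -> offset = 1

Answer: 2 1 1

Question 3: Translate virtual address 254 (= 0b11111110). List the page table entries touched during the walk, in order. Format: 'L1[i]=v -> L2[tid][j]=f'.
vaddr = 254 = 0b11111110
Split: l1_idx=3, l2_idx=7, offset=6

Answer: L1[3]=3 -> L2[3][7]=76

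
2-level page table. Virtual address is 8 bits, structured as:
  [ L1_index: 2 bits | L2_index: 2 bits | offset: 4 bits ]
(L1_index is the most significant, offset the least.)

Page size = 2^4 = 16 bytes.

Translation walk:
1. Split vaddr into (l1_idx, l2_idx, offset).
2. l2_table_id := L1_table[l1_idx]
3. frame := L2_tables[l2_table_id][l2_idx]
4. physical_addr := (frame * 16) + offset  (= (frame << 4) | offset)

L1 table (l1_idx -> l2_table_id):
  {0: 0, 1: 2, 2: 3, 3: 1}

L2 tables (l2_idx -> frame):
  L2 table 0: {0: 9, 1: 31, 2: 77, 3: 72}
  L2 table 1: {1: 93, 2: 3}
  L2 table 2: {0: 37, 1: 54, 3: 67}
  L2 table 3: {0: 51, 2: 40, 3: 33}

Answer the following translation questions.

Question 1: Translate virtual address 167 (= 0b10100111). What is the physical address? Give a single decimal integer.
vaddr = 167 = 0b10100111
Split: l1_idx=2, l2_idx=2, offset=7
L1[2] = 3
L2[3][2] = 40
paddr = 40 * 16 + 7 = 647

Answer: 647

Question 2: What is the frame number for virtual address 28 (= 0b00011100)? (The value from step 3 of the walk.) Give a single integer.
Answer: 31

Derivation:
vaddr = 28: l1_idx=0, l2_idx=1
L1[0] = 0; L2[0][1] = 31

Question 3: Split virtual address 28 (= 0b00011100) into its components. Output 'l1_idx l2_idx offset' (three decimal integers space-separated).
Answer: 0 1 12

Derivation:
vaddr = 28 = 0b00011100
  top 2 bits -> l1_idx = 0
  next 2 bits -> l2_idx = 1
  bottom 4 bits -> offset = 12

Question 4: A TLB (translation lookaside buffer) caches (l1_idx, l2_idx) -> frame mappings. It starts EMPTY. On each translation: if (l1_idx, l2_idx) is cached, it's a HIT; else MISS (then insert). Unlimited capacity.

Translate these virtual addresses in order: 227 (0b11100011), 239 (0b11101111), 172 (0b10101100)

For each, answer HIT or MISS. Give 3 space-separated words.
Answer: MISS HIT MISS

Derivation:
vaddr=227: (3,2) not in TLB -> MISS, insert
vaddr=239: (3,2) in TLB -> HIT
vaddr=172: (2,2) not in TLB -> MISS, insert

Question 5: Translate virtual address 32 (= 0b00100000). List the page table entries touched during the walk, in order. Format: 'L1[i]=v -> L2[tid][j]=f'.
vaddr = 32 = 0b00100000
Split: l1_idx=0, l2_idx=2, offset=0

Answer: L1[0]=0 -> L2[0][2]=77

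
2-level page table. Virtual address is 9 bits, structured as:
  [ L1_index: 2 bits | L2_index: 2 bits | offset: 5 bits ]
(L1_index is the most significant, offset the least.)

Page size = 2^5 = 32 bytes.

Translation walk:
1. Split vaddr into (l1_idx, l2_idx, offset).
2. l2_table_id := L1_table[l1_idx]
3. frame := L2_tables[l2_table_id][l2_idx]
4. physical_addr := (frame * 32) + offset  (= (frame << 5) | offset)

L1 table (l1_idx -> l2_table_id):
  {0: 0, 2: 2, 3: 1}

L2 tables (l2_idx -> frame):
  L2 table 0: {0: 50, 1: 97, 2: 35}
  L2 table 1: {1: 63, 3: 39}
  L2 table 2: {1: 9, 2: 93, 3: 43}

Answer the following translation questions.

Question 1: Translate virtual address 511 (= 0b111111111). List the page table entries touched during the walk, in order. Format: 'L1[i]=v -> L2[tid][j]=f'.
Answer: L1[3]=1 -> L2[1][3]=39

Derivation:
vaddr = 511 = 0b111111111
Split: l1_idx=3, l2_idx=3, offset=31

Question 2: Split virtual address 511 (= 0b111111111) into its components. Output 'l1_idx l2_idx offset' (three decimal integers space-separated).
vaddr = 511 = 0b111111111
  top 2 bits -> l1_idx = 3
  next 2 bits -> l2_idx = 3
  bottom 5 bits -> offset = 31

Answer: 3 3 31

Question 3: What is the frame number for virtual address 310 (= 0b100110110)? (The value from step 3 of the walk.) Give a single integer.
vaddr = 310: l1_idx=2, l2_idx=1
L1[2] = 2; L2[2][1] = 9

Answer: 9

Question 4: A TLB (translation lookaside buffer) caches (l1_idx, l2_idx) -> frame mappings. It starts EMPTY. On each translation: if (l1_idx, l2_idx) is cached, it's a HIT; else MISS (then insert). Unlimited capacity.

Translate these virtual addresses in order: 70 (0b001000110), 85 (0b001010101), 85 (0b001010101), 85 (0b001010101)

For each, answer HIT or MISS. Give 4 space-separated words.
Answer: MISS HIT HIT HIT

Derivation:
vaddr=70: (0,2) not in TLB -> MISS, insert
vaddr=85: (0,2) in TLB -> HIT
vaddr=85: (0,2) in TLB -> HIT
vaddr=85: (0,2) in TLB -> HIT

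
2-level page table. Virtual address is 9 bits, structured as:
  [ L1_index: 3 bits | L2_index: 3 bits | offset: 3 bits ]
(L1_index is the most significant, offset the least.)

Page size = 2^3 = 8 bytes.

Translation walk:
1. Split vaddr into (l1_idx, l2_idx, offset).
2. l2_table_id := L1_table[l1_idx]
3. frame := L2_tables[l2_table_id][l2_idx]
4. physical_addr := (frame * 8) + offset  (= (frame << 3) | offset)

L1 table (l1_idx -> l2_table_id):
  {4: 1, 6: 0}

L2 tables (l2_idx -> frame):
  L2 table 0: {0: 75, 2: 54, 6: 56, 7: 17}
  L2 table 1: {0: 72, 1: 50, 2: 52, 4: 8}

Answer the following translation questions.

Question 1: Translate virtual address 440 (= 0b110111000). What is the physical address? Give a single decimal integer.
vaddr = 440 = 0b110111000
Split: l1_idx=6, l2_idx=7, offset=0
L1[6] = 0
L2[0][7] = 17
paddr = 17 * 8 + 0 = 136

Answer: 136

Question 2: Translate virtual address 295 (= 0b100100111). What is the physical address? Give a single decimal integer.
Answer: 71

Derivation:
vaddr = 295 = 0b100100111
Split: l1_idx=4, l2_idx=4, offset=7
L1[4] = 1
L2[1][4] = 8
paddr = 8 * 8 + 7 = 71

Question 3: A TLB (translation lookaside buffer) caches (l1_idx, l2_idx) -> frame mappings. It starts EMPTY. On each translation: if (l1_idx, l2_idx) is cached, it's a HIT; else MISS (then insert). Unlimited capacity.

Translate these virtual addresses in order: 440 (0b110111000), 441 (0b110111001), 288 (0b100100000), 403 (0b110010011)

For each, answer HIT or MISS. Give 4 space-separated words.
vaddr=440: (6,7) not in TLB -> MISS, insert
vaddr=441: (6,7) in TLB -> HIT
vaddr=288: (4,4) not in TLB -> MISS, insert
vaddr=403: (6,2) not in TLB -> MISS, insert

Answer: MISS HIT MISS MISS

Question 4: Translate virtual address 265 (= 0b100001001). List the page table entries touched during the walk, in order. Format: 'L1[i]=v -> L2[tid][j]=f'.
vaddr = 265 = 0b100001001
Split: l1_idx=4, l2_idx=1, offset=1

Answer: L1[4]=1 -> L2[1][1]=50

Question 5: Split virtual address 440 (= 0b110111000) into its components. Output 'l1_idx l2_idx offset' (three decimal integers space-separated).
Answer: 6 7 0

Derivation:
vaddr = 440 = 0b110111000
  top 3 bits -> l1_idx = 6
  next 3 bits -> l2_idx = 7
  bottom 3 bits -> offset = 0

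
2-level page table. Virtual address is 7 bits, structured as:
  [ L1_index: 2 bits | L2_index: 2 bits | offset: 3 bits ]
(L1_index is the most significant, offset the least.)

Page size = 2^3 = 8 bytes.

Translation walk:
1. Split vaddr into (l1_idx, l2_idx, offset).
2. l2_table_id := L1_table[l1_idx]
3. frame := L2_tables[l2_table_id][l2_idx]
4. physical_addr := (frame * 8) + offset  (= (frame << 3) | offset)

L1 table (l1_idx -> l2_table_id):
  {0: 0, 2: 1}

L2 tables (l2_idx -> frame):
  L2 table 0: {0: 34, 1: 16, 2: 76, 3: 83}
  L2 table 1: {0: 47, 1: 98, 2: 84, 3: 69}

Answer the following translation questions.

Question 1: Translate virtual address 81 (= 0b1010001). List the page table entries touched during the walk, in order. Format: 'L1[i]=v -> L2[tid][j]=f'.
Answer: L1[2]=1 -> L2[1][2]=84

Derivation:
vaddr = 81 = 0b1010001
Split: l1_idx=2, l2_idx=2, offset=1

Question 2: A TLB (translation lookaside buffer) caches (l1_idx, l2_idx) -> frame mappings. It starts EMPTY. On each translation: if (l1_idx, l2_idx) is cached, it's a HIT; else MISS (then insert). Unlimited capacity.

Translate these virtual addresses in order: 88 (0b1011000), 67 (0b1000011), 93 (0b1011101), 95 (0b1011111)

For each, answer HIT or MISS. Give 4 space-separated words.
vaddr=88: (2,3) not in TLB -> MISS, insert
vaddr=67: (2,0) not in TLB -> MISS, insert
vaddr=93: (2,3) in TLB -> HIT
vaddr=95: (2,3) in TLB -> HIT

Answer: MISS MISS HIT HIT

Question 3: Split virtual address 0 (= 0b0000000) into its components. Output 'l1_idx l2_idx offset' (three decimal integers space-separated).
vaddr = 0 = 0b0000000
  top 2 bits -> l1_idx = 0
  next 2 bits -> l2_idx = 0
  bottom 3 bits -> offset = 0

Answer: 0 0 0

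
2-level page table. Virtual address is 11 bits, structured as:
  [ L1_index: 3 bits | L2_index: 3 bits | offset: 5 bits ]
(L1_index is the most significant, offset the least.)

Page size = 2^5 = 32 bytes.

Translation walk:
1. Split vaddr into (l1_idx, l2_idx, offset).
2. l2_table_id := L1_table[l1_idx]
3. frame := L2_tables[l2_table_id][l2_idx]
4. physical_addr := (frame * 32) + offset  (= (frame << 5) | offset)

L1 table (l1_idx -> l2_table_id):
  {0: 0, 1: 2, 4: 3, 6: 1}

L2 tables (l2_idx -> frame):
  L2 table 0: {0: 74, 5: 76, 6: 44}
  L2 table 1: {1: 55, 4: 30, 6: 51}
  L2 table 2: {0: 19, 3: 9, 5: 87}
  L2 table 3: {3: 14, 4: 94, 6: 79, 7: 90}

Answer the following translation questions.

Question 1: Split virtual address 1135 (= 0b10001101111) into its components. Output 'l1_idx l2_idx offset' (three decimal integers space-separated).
Answer: 4 3 15

Derivation:
vaddr = 1135 = 0b10001101111
  top 3 bits -> l1_idx = 4
  next 3 bits -> l2_idx = 3
  bottom 5 bits -> offset = 15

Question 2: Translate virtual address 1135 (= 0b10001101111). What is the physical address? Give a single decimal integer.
Answer: 463

Derivation:
vaddr = 1135 = 0b10001101111
Split: l1_idx=4, l2_idx=3, offset=15
L1[4] = 3
L2[3][3] = 14
paddr = 14 * 32 + 15 = 463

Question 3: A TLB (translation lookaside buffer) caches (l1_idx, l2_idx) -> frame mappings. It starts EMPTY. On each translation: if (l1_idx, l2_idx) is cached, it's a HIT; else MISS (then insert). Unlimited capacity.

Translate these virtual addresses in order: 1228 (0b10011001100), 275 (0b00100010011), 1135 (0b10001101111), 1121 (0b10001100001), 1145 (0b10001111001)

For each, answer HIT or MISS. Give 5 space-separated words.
Answer: MISS MISS MISS HIT HIT

Derivation:
vaddr=1228: (4,6) not in TLB -> MISS, insert
vaddr=275: (1,0) not in TLB -> MISS, insert
vaddr=1135: (4,3) not in TLB -> MISS, insert
vaddr=1121: (4,3) in TLB -> HIT
vaddr=1145: (4,3) in TLB -> HIT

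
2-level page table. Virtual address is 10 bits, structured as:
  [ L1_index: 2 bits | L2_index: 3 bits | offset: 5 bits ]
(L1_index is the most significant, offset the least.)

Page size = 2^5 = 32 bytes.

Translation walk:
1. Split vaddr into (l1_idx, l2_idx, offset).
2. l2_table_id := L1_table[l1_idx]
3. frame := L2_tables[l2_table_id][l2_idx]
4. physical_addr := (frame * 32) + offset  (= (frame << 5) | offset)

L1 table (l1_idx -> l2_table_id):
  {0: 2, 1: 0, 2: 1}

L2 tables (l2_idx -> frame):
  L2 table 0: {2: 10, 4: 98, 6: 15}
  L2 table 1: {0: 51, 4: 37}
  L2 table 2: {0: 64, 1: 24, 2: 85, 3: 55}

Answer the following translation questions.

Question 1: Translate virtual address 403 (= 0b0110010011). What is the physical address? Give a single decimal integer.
Answer: 3155

Derivation:
vaddr = 403 = 0b0110010011
Split: l1_idx=1, l2_idx=4, offset=19
L1[1] = 0
L2[0][4] = 98
paddr = 98 * 32 + 19 = 3155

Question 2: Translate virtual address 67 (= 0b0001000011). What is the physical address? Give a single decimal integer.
vaddr = 67 = 0b0001000011
Split: l1_idx=0, l2_idx=2, offset=3
L1[0] = 2
L2[2][2] = 85
paddr = 85 * 32 + 3 = 2723

Answer: 2723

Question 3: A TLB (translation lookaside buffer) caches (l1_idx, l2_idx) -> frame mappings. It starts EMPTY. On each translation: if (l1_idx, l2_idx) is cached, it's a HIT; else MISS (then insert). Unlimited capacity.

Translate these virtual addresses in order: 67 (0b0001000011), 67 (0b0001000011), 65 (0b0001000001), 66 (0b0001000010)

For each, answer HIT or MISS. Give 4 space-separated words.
vaddr=67: (0,2) not in TLB -> MISS, insert
vaddr=67: (0,2) in TLB -> HIT
vaddr=65: (0,2) in TLB -> HIT
vaddr=66: (0,2) in TLB -> HIT

Answer: MISS HIT HIT HIT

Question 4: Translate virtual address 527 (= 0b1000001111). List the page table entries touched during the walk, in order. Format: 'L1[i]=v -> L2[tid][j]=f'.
vaddr = 527 = 0b1000001111
Split: l1_idx=2, l2_idx=0, offset=15

Answer: L1[2]=1 -> L2[1][0]=51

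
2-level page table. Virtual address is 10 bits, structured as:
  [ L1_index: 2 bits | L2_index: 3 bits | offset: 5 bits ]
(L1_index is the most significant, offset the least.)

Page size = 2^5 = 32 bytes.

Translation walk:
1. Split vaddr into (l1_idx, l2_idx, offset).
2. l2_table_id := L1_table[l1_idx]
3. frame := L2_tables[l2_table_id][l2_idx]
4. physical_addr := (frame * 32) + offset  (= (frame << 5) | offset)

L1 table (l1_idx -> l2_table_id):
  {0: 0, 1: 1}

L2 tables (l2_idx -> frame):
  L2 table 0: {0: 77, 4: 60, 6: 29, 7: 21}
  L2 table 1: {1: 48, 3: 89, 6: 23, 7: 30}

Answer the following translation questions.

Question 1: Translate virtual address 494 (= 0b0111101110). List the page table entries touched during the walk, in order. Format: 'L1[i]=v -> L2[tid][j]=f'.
vaddr = 494 = 0b0111101110
Split: l1_idx=1, l2_idx=7, offset=14

Answer: L1[1]=1 -> L2[1][7]=30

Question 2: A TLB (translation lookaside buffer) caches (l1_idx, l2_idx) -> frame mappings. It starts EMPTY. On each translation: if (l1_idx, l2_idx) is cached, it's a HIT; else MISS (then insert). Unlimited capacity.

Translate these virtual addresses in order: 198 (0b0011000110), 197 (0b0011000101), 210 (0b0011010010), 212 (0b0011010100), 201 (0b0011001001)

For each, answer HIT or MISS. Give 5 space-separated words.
Answer: MISS HIT HIT HIT HIT

Derivation:
vaddr=198: (0,6) not in TLB -> MISS, insert
vaddr=197: (0,6) in TLB -> HIT
vaddr=210: (0,6) in TLB -> HIT
vaddr=212: (0,6) in TLB -> HIT
vaddr=201: (0,6) in TLB -> HIT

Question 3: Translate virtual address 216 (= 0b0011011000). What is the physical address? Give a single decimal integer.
Answer: 952

Derivation:
vaddr = 216 = 0b0011011000
Split: l1_idx=0, l2_idx=6, offset=24
L1[0] = 0
L2[0][6] = 29
paddr = 29 * 32 + 24 = 952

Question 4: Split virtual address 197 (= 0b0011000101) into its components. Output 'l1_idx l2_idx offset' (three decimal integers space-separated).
Answer: 0 6 5

Derivation:
vaddr = 197 = 0b0011000101
  top 2 bits -> l1_idx = 0
  next 3 bits -> l2_idx = 6
  bottom 5 bits -> offset = 5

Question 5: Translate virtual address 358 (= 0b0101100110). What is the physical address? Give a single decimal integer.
vaddr = 358 = 0b0101100110
Split: l1_idx=1, l2_idx=3, offset=6
L1[1] = 1
L2[1][3] = 89
paddr = 89 * 32 + 6 = 2854

Answer: 2854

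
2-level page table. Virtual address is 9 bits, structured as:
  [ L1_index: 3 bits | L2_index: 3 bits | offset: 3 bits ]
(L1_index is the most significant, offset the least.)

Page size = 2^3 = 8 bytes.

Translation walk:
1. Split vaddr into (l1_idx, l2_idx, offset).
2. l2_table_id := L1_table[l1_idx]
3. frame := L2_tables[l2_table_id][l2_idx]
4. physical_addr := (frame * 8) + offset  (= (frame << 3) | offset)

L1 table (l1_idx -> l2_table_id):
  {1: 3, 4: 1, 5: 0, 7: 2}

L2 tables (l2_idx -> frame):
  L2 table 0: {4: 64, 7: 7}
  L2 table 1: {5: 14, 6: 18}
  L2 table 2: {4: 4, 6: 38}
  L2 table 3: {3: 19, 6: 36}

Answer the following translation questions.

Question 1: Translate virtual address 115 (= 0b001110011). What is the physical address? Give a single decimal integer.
vaddr = 115 = 0b001110011
Split: l1_idx=1, l2_idx=6, offset=3
L1[1] = 3
L2[3][6] = 36
paddr = 36 * 8 + 3 = 291

Answer: 291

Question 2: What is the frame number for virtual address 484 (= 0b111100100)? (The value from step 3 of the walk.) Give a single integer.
vaddr = 484: l1_idx=7, l2_idx=4
L1[7] = 2; L2[2][4] = 4

Answer: 4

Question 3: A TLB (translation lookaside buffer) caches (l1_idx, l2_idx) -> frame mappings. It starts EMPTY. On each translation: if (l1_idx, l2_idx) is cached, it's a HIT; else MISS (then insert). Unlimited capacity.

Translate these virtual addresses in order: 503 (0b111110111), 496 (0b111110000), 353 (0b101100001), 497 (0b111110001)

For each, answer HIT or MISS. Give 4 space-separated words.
vaddr=503: (7,6) not in TLB -> MISS, insert
vaddr=496: (7,6) in TLB -> HIT
vaddr=353: (5,4) not in TLB -> MISS, insert
vaddr=497: (7,6) in TLB -> HIT

Answer: MISS HIT MISS HIT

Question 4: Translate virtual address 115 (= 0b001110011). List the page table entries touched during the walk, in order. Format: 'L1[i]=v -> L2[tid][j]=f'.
vaddr = 115 = 0b001110011
Split: l1_idx=1, l2_idx=6, offset=3

Answer: L1[1]=3 -> L2[3][6]=36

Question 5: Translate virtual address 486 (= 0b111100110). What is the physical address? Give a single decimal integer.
vaddr = 486 = 0b111100110
Split: l1_idx=7, l2_idx=4, offset=6
L1[7] = 2
L2[2][4] = 4
paddr = 4 * 8 + 6 = 38

Answer: 38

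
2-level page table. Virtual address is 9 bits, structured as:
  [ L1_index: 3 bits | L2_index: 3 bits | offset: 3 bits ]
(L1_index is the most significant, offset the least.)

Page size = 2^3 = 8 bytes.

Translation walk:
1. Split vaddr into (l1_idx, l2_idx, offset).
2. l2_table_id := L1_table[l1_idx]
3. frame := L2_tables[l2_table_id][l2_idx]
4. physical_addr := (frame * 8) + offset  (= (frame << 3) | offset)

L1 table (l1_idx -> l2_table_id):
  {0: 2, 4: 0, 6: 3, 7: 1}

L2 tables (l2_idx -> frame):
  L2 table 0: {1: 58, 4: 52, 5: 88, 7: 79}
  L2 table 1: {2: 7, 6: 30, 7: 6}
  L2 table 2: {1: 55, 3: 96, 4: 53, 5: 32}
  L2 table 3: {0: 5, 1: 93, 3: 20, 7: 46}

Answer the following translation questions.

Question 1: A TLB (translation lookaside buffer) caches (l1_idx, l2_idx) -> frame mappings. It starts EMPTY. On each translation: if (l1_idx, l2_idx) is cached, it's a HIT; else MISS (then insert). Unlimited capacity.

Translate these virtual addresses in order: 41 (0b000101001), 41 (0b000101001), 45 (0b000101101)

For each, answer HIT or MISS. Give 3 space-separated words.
Answer: MISS HIT HIT

Derivation:
vaddr=41: (0,5) not in TLB -> MISS, insert
vaddr=41: (0,5) in TLB -> HIT
vaddr=45: (0,5) in TLB -> HIT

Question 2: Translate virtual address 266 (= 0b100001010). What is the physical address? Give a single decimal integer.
Answer: 466

Derivation:
vaddr = 266 = 0b100001010
Split: l1_idx=4, l2_idx=1, offset=2
L1[4] = 0
L2[0][1] = 58
paddr = 58 * 8 + 2 = 466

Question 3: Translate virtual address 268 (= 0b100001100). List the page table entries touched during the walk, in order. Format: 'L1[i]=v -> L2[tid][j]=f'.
Answer: L1[4]=0 -> L2[0][1]=58

Derivation:
vaddr = 268 = 0b100001100
Split: l1_idx=4, l2_idx=1, offset=4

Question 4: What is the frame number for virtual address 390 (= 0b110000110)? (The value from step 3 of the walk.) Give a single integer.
vaddr = 390: l1_idx=6, l2_idx=0
L1[6] = 3; L2[3][0] = 5

Answer: 5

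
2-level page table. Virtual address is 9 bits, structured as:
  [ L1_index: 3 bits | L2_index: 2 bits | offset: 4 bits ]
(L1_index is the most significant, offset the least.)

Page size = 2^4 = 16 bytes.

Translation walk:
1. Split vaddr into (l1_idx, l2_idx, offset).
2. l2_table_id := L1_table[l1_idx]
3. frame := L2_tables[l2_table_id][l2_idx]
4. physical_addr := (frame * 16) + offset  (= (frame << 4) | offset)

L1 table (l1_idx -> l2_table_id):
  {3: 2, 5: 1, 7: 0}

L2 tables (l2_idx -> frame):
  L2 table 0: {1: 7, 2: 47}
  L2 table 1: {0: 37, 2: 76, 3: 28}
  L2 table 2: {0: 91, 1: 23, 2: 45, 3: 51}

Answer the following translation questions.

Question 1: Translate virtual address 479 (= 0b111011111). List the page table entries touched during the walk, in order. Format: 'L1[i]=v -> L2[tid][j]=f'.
vaddr = 479 = 0b111011111
Split: l1_idx=7, l2_idx=1, offset=15

Answer: L1[7]=0 -> L2[0][1]=7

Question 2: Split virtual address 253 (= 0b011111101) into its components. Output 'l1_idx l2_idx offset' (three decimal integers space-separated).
Answer: 3 3 13

Derivation:
vaddr = 253 = 0b011111101
  top 3 bits -> l1_idx = 3
  next 2 bits -> l2_idx = 3
  bottom 4 bits -> offset = 13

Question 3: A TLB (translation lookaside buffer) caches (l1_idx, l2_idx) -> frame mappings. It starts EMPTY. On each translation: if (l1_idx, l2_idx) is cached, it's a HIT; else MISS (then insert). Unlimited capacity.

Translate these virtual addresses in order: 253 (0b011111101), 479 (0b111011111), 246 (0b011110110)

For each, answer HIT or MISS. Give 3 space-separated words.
vaddr=253: (3,3) not in TLB -> MISS, insert
vaddr=479: (7,1) not in TLB -> MISS, insert
vaddr=246: (3,3) in TLB -> HIT

Answer: MISS MISS HIT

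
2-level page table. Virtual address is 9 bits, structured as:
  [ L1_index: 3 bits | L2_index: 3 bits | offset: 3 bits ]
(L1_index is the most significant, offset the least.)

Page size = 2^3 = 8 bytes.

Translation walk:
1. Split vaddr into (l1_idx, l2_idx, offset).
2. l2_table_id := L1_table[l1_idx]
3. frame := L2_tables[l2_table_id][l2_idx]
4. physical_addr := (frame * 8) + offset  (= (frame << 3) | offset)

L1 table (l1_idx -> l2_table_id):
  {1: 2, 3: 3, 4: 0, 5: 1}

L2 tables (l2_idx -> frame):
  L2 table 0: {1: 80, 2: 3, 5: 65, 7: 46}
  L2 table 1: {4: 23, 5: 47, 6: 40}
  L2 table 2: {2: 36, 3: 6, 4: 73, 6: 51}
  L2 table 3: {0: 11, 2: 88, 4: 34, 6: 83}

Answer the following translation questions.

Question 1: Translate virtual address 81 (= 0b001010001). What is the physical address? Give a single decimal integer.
vaddr = 81 = 0b001010001
Split: l1_idx=1, l2_idx=2, offset=1
L1[1] = 2
L2[2][2] = 36
paddr = 36 * 8 + 1 = 289

Answer: 289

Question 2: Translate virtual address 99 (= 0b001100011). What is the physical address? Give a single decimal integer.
Answer: 587

Derivation:
vaddr = 99 = 0b001100011
Split: l1_idx=1, l2_idx=4, offset=3
L1[1] = 2
L2[2][4] = 73
paddr = 73 * 8 + 3 = 587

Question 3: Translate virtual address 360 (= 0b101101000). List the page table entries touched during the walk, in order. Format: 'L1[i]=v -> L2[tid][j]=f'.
vaddr = 360 = 0b101101000
Split: l1_idx=5, l2_idx=5, offset=0

Answer: L1[5]=1 -> L2[1][5]=47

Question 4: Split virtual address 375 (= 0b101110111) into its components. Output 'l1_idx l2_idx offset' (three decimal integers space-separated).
vaddr = 375 = 0b101110111
  top 3 bits -> l1_idx = 5
  next 3 bits -> l2_idx = 6
  bottom 3 bits -> offset = 7

Answer: 5 6 7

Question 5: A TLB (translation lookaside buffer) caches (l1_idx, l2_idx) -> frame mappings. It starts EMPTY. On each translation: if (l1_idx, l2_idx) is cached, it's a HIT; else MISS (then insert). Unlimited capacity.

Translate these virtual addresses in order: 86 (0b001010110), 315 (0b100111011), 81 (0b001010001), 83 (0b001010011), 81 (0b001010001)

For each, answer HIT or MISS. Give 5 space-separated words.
Answer: MISS MISS HIT HIT HIT

Derivation:
vaddr=86: (1,2) not in TLB -> MISS, insert
vaddr=315: (4,7) not in TLB -> MISS, insert
vaddr=81: (1,2) in TLB -> HIT
vaddr=83: (1,2) in TLB -> HIT
vaddr=81: (1,2) in TLB -> HIT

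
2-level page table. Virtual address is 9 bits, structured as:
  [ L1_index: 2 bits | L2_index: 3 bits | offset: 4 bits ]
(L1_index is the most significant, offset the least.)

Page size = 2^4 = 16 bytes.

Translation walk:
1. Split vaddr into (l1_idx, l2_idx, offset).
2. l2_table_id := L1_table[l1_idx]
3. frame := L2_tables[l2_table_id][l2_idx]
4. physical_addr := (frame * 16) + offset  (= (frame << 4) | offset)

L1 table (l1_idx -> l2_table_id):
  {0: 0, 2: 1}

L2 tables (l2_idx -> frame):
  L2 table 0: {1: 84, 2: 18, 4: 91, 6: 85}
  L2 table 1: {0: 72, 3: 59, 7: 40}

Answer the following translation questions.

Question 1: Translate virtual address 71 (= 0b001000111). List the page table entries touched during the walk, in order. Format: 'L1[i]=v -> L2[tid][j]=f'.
vaddr = 71 = 0b001000111
Split: l1_idx=0, l2_idx=4, offset=7

Answer: L1[0]=0 -> L2[0][4]=91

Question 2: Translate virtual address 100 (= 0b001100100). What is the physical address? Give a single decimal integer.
Answer: 1364

Derivation:
vaddr = 100 = 0b001100100
Split: l1_idx=0, l2_idx=6, offset=4
L1[0] = 0
L2[0][6] = 85
paddr = 85 * 16 + 4 = 1364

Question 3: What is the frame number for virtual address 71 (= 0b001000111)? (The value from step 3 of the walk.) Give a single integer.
Answer: 91

Derivation:
vaddr = 71: l1_idx=0, l2_idx=4
L1[0] = 0; L2[0][4] = 91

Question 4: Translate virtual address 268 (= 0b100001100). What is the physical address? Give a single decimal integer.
vaddr = 268 = 0b100001100
Split: l1_idx=2, l2_idx=0, offset=12
L1[2] = 1
L2[1][0] = 72
paddr = 72 * 16 + 12 = 1164

Answer: 1164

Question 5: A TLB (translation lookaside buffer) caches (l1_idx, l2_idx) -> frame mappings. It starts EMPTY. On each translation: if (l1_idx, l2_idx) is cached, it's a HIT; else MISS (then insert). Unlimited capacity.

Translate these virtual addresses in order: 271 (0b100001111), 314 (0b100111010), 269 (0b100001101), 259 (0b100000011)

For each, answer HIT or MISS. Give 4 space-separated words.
Answer: MISS MISS HIT HIT

Derivation:
vaddr=271: (2,0) not in TLB -> MISS, insert
vaddr=314: (2,3) not in TLB -> MISS, insert
vaddr=269: (2,0) in TLB -> HIT
vaddr=259: (2,0) in TLB -> HIT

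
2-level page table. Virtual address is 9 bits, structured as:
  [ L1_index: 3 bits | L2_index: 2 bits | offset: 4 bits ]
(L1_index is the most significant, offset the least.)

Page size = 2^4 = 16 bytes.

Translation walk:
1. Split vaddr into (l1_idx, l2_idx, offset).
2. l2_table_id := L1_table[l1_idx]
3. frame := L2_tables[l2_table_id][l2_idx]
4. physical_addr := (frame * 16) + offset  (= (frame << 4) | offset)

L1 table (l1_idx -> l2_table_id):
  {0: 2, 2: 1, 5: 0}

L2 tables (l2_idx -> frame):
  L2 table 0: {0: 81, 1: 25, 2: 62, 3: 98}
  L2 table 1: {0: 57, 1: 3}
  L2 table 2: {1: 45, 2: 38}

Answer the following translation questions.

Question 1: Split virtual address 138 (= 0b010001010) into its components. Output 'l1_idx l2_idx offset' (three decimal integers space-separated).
vaddr = 138 = 0b010001010
  top 3 bits -> l1_idx = 2
  next 2 bits -> l2_idx = 0
  bottom 4 bits -> offset = 10

Answer: 2 0 10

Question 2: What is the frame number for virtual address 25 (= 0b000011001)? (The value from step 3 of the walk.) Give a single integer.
Answer: 45

Derivation:
vaddr = 25: l1_idx=0, l2_idx=1
L1[0] = 2; L2[2][1] = 45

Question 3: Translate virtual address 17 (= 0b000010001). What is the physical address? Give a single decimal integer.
Answer: 721

Derivation:
vaddr = 17 = 0b000010001
Split: l1_idx=0, l2_idx=1, offset=1
L1[0] = 2
L2[2][1] = 45
paddr = 45 * 16 + 1 = 721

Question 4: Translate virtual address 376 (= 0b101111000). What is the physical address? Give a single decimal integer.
vaddr = 376 = 0b101111000
Split: l1_idx=5, l2_idx=3, offset=8
L1[5] = 0
L2[0][3] = 98
paddr = 98 * 16 + 8 = 1576

Answer: 1576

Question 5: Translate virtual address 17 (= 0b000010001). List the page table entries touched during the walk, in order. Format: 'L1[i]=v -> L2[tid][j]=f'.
vaddr = 17 = 0b000010001
Split: l1_idx=0, l2_idx=1, offset=1

Answer: L1[0]=2 -> L2[2][1]=45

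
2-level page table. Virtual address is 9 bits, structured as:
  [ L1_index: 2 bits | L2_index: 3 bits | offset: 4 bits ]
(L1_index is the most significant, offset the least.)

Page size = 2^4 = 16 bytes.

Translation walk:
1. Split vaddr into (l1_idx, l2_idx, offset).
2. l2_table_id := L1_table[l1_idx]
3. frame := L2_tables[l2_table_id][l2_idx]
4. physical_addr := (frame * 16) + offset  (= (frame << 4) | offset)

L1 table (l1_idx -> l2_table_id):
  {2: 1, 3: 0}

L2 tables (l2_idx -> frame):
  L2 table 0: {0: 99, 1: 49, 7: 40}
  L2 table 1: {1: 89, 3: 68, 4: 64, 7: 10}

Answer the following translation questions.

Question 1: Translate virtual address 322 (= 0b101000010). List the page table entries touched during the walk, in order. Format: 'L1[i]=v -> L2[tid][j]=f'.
vaddr = 322 = 0b101000010
Split: l1_idx=2, l2_idx=4, offset=2

Answer: L1[2]=1 -> L2[1][4]=64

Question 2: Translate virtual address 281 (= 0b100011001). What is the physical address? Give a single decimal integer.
vaddr = 281 = 0b100011001
Split: l1_idx=2, l2_idx=1, offset=9
L1[2] = 1
L2[1][1] = 89
paddr = 89 * 16 + 9 = 1433

Answer: 1433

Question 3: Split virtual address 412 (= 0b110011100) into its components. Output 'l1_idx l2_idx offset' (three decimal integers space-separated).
Answer: 3 1 12

Derivation:
vaddr = 412 = 0b110011100
  top 2 bits -> l1_idx = 3
  next 3 bits -> l2_idx = 1
  bottom 4 bits -> offset = 12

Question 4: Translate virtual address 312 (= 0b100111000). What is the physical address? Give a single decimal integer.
Answer: 1096

Derivation:
vaddr = 312 = 0b100111000
Split: l1_idx=2, l2_idx=3, offset=8
L1[2] = 1
L2[1][3] = 68
paddr = 68 * 16 + 8 = 1096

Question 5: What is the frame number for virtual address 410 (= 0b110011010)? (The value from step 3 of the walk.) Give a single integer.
vaddr = 410: l1_idx=3, l2_idx=1
L1[3] = 0; L2[0][1] = 49

Answer: 49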